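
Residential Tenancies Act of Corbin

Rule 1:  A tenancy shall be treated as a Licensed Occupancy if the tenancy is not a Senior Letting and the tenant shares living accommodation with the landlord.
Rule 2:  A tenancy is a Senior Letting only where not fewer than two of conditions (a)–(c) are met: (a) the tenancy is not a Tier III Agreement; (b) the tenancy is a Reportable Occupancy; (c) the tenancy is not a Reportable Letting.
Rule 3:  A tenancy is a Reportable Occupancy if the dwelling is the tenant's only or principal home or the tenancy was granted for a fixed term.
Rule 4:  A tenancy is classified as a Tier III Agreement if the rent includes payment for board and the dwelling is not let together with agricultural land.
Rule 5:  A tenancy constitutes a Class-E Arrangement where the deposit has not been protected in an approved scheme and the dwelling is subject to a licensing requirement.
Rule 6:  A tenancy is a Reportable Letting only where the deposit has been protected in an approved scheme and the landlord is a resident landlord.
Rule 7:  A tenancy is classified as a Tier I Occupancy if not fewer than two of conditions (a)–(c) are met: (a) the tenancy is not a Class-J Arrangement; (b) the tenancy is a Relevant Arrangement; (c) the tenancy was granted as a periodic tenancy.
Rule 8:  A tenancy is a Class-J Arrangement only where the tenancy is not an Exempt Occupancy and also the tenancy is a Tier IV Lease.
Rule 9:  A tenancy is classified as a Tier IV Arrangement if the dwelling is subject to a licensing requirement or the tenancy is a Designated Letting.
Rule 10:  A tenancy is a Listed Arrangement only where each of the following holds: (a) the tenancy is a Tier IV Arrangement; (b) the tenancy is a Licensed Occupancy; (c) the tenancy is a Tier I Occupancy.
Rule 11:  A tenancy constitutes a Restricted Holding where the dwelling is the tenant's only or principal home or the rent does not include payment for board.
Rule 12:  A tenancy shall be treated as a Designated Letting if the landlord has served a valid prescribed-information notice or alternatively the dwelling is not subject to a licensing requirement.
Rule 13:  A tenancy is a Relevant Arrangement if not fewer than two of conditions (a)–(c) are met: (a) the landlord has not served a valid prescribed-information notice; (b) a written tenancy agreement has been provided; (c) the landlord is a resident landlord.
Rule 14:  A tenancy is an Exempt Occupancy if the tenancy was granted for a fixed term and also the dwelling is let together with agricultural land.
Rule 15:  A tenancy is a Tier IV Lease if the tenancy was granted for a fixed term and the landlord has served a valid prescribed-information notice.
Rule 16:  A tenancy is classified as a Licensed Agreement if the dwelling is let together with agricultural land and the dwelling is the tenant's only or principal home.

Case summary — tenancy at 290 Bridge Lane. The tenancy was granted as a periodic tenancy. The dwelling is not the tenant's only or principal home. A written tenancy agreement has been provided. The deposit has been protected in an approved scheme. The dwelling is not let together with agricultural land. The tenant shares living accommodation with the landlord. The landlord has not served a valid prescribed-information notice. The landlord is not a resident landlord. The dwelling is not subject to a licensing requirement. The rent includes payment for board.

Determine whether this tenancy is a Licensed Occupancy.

rule 4 — Tier III Agreement: [the rent includes payment for board? yes] AND [the dwelling is not let together with agricultural land? yes] → satisfied.
rule 3 — Reportable Occupancy: [the dwelling is the tenant's only or principal home? no] OR [the tenancy was granted for a fixed term? no] → not satisfied.
rule 6 — Reportable Letting: [the deposit has been protected in an approved scheme? yes] AND [the landlord is a resident landlord? no] → not satisfied.
rule 2 — Senior Letting: not a Tier III Agreement (rule 4)? no; Reportable Occupancy (rule 3)? no; not a Reportable Letting (rule 6)? yes — 1 of 3 hold (need ≥2) → not satisfied.
rule 1 — Licensed Occupancy: [not a Senior Letting (rule 2)? yes] AND [the tenant shares living accommodation with the landlord? yes] → satisfied.

Yes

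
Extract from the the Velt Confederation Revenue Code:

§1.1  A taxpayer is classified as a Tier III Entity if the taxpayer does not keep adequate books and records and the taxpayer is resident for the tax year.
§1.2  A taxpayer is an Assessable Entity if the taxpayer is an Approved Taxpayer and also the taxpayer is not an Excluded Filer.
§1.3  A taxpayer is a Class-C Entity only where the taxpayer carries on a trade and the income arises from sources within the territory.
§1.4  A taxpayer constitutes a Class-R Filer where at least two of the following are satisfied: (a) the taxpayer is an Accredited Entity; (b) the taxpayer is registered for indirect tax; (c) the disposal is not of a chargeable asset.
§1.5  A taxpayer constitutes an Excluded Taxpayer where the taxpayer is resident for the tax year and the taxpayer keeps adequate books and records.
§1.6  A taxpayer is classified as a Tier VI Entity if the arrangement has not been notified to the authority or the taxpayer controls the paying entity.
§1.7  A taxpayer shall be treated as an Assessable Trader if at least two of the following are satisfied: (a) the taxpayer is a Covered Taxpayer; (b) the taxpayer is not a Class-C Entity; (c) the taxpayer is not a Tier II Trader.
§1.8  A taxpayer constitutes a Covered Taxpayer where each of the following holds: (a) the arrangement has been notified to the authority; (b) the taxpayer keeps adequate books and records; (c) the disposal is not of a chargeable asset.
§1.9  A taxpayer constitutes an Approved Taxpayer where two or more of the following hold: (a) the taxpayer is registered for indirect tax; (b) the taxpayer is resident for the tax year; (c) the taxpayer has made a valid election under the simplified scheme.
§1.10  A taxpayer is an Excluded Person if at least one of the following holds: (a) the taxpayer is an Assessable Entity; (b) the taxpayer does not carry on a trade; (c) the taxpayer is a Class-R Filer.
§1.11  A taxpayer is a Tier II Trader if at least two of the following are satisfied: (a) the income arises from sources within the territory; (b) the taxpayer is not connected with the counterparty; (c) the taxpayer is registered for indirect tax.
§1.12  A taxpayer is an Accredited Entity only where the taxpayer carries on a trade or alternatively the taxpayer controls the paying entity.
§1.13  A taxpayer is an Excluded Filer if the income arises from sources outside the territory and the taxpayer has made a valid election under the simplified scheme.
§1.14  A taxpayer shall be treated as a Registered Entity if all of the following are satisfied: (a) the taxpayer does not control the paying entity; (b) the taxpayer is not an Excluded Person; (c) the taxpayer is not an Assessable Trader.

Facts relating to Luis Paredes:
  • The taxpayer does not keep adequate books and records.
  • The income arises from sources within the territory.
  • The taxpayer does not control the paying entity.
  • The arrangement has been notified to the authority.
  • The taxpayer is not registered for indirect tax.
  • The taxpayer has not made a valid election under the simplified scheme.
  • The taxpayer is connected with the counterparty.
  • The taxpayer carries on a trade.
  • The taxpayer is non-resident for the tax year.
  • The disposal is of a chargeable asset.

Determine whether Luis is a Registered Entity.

§1.9 — Approved Taxpayer: the taxpayer is registered for indirect tax? no; the taxpayer is resident for the tax year? no; the taxpayer has made a valid election under the simplified scheme? no — 0 of 3 hold (need ≥2) → not satisfied.
§1.13 — Excluded Filer: [the income arises from sources outside the territory? no] AND [the taxpayer has made a valid election under the simplified scheme? no] → not satisfied.
§1.2 — Assessable Entity: [Approved Taxpayer (§1.9)? no] AND [not an Excluded Filer (§1.13)? yes] → not satisfied.
§1.12 — Accredited Entity: [the taxpayer carries on a trade? yes] OR [the taxpayer controls the paying entity? no] → satisfied.
§1.4 — Class-R Filer: Accredited Entity (§1.12)? yes; the taxpayer is registered for indirect tax? no; the disposal is not of a chargeable asset? no — 1 of 3 hold (need ≥2) → not satisfied.
§1.10 — Excluded Person: [Assessable Entity (§1.2)? no] OR [the taxpayer does not carry on a trade? no] OR [Class-R Filer (§1.4)? no] → not satisfied.
§1.8 — Covered Taxpayer: [the arrangement has been notified to the authority? yes] AND [the taxpayer keeps adequate books and records? no] AND [the disposal is not of a chargeable asset? no] → not satisfied.
§1.3 — Class-C Entity: [the taxpayer carries on a trade? yes] AND [the income arises from sources within the territory? yes] → satisfied.
§1.11 — Tier II Trader: the income arises from sources within the territory? yes; the taxpayer is not connected with the counterparty? no; the taxpayer is registered for indirect tax? no — 1 of 3 hold (need ≥2) → not satisfied.
§1.7 — Assessable Trader: Covered Taxpayer (§1.8)? no; not a Class-C Entity (§1.3)? no; not a Tier II Trader (§1.11)? yes — 1 of 3 hold (need ≥2) → not satisfied.
§1.14 — Registered Entity: [the taxpayer does not control the paying entity? yes] AND [not an Excluded Person (§1.10)? yes] AND [not an Assessable Trader (§1.7)? yes] → satisfied.

Yes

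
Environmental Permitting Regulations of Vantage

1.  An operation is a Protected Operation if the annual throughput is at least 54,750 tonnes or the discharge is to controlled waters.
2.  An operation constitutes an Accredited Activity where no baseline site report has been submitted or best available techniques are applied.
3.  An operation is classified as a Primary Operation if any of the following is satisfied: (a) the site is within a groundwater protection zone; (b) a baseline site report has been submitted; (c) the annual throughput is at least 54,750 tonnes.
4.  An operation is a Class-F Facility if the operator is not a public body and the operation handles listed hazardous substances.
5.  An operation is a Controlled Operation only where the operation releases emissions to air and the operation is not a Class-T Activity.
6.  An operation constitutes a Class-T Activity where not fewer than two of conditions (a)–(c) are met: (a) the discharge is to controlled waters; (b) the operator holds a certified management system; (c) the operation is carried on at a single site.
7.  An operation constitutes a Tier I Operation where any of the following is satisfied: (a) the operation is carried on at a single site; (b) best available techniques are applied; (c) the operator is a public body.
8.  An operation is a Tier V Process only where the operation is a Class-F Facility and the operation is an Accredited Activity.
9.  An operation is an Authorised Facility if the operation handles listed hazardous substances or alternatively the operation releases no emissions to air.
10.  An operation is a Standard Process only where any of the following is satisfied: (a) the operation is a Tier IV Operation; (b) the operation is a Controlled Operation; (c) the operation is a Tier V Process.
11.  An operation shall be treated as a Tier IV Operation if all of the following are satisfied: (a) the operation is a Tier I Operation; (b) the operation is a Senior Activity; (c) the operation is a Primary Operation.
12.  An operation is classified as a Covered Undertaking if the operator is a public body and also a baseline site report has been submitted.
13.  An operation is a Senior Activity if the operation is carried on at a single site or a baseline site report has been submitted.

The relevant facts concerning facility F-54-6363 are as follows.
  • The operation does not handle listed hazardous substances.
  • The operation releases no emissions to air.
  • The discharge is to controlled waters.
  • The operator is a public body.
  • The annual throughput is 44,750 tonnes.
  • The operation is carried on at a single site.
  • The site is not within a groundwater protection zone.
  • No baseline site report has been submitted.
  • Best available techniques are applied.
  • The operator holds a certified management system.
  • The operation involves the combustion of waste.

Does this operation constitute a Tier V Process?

Under paragraph 4: the operator is not a public body? no; and the operation handles listed hazardous substances? no. So the operation is not a Class-F Facility.
Under paragraph 2: no baseline site report has been submitted? yes; or best available techniques are applied? yes. So the operation is an Accredited Activity.
Under paragraph 8: Class-F Facility (paragraph 4)? no; and Accredited Activity (paragraph 2)? yes. So the operation is not a Tier V Process.

No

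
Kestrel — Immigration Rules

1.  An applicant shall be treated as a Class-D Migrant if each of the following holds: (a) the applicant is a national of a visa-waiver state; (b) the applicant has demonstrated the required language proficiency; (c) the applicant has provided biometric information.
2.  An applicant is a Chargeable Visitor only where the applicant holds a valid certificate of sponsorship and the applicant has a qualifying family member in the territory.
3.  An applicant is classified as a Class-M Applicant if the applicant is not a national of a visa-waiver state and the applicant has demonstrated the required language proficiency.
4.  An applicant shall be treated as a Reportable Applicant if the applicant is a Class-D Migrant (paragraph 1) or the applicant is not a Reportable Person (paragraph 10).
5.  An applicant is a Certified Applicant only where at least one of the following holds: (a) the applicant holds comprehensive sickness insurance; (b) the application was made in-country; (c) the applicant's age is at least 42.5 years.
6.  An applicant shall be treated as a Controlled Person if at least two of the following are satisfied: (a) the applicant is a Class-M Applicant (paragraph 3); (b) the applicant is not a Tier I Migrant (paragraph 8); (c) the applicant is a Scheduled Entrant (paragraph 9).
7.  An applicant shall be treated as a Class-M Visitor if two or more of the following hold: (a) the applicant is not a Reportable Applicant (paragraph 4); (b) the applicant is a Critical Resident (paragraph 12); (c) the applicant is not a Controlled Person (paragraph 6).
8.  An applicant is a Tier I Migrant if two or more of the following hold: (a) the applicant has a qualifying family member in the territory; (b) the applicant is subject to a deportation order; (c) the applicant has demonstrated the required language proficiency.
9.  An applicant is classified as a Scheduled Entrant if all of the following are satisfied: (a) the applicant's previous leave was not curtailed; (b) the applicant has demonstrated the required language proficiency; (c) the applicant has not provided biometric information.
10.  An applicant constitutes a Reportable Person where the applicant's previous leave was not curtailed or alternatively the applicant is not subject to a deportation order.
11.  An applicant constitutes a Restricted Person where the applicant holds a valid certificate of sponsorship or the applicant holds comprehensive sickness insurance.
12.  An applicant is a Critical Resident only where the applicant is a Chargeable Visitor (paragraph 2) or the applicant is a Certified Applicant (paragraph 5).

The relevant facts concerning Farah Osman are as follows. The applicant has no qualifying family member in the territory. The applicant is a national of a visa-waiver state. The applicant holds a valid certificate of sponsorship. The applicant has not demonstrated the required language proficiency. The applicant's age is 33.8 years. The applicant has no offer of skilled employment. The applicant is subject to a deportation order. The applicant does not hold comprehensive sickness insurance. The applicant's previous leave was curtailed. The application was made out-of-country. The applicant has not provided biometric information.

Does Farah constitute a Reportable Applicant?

Yes

paragraph 1 — Class-D Migrant: [the applicant is a national of a visa-waiver state? yes] AND [the applicant has demonstrated the required language proficiency? no] AND [the applicant has provided biometric information? no] → not satisfied.
paragraph 10 — Reportable Person: [the applicant's previous leave was not curtailed? no] OR [the applicant is not subject to a deportation order? no] → not satisfied.
paragraph 4 — Reportable Applicant: [Class-D Migrant (paragraph 1)? no] OR [not a Reportable Person (paragraph 10)? yes] → satisfied.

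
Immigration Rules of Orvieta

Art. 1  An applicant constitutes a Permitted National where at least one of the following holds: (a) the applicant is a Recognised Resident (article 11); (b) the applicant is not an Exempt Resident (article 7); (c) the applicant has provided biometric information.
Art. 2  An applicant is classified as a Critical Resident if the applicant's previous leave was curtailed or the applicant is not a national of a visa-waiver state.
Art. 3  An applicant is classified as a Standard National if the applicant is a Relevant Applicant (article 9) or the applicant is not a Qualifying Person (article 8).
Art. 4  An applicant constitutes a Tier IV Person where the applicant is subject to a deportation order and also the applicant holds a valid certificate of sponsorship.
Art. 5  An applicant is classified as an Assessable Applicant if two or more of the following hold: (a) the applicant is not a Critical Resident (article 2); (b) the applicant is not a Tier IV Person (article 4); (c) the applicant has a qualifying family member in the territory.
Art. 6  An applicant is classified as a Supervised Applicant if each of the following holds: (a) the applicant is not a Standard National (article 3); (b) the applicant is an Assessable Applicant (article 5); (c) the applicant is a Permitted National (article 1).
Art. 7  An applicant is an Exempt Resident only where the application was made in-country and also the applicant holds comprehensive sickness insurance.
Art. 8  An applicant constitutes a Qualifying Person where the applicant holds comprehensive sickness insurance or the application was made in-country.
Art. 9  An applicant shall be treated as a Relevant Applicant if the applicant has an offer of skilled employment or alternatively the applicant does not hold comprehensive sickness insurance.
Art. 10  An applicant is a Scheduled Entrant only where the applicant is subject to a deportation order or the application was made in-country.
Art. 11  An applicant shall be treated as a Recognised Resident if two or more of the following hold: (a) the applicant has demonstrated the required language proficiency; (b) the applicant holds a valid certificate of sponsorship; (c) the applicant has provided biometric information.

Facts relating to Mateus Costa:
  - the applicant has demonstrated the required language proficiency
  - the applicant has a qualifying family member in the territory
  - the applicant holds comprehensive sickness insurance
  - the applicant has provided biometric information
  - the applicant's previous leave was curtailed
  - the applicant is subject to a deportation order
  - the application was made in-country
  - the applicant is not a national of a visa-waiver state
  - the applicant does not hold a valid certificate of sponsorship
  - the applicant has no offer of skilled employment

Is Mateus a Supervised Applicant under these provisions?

Yes

Under article 9: the applicant has an offer of skilled employment? no; or the applicant does not hold comprehensive sickness insurance? no. So the applicant is not a Relevant Applicant.
Under article 8: the applicant holds comprehensive sickness insurance? yes; or the application was made in-country? yes. So the applicant is a Qualifying Person.
Under article 3: Relevant Applicant (article 9)? no; or not a Qualifying Person (article 8)? no. So the applicant is not a Standard National.
Under article 2: the applicant's previous leave was curtailed? yes; or the applicant is not a national of a visa-waiver state? yes. So the applicant is a Critical Resident.
Under article 4: the applicant is subject to a deportation order? yes; and the applicant holds a valid certificate of sponsorship? no. So the applicant is not a Tier IV Person.
Under article 5: not a Critical Resident (article 2)? no; not a Tier IV Person (article 4)? yes; the applicant has a qualifying family member in the territory? yes — 2 of 3 hold (need ≥2) → satisfied.
Under article 11: the applicant has demonstrated the required language proficiency? yes; the applicant holds a valid certificate of sponsorship? no; the applicant has provided biometric information? yes — 2 of 3 hold (need ≥2) → satisfied.
Under article 7: the application was made in-country? yes; and the applicant holds comprehensive sickness insurance? yes. So the applicant is an Exempt Resident.
Under article 1: Recognised Resident (article 11)? yes; or not an Exempt Resident (article 7)? no; or the applicant has provided biometric information? yes. So the applicant is a Permitted National.
Under article 6: not a Standard National (article 3)? yes; and Assessable Applicant (article 5)? yes; and Permitted National (article 1)? yes. So the applicant is a Supervised Applicant.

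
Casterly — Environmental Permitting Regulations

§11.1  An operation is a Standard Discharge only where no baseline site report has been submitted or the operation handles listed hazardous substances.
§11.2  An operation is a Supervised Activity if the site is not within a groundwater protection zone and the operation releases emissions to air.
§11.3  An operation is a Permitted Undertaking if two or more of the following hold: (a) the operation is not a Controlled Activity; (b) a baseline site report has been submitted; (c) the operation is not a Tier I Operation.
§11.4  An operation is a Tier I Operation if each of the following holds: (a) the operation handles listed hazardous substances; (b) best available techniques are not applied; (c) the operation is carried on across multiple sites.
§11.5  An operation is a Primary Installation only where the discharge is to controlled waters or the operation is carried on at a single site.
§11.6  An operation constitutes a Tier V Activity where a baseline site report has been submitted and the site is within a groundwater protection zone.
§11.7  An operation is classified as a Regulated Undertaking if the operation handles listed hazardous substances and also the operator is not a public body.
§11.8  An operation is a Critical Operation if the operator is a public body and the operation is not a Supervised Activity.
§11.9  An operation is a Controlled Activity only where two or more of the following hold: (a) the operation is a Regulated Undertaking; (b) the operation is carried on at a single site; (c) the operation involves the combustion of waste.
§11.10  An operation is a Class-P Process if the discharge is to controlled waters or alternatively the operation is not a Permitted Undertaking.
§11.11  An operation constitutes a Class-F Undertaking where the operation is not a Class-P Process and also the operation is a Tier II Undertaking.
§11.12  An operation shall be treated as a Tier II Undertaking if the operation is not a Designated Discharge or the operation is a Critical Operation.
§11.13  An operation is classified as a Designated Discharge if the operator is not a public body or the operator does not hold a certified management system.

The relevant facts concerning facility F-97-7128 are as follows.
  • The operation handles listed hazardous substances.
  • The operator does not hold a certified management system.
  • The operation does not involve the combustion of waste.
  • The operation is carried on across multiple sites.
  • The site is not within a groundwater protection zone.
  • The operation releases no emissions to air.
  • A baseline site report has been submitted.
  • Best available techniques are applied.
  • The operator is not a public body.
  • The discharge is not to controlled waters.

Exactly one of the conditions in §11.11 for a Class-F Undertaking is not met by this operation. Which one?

Tier II Undertaking

§11.7 — Regulated Undertaking: [the operation handles listed hazardous substances? yes] AND [the operator is not a public body? yes] → satisfied.
§11.9 — Controlled Activity: Regulated Undertaking (§11.7)? yes; the operation is carried on at a single site? no; the operation involves the combustion of waste? no — 1 of 3 hold (need ≥2) → not satisfied.
§11.4 — Tier I Operation: [the operation handles listed hazardous substances? yes] AND [best available techniques are not applied? no] AND [the operation is carried on across multiple sites? yes] → not satisfied.
§11.3 — Permitted Undertaking: not a Controlled Activity (§11.9)? yes; a baseline site report has been submitted? yes; not a Tier I Operation (§11.4)? yes — 3 of 3 hold (need ≥2) → satisfied.
§11.10 — Class-P Process: [the discharge is to controlled waters? no] OR [not a Permitted Undertaking (§11.3)? no] → not satisfied.
§11.13 — Designated Discharge: [the operator is not a public body? yes] OR [the operator does not hold a certified management system? yes] → satisfied.
§11.2 — Supervised Activity: [the site is not within a groundwater protection zone? yes] AND [the operation releases emissions to air? no] → not satisfied.
§11.8 — Critical Operation: [the operator is a public body? no] AND [not a Supervised Activity (§11.2)? yes] → not satisfied.
§11.12 — Tier II Undertaking: [not a Designated Discharge (§11.13)? no] OR [Critical Operation (§11.8)? no] → not satisfied.
§11.11 — Class-F Undertaking: [not a Class-P Process (§11.10)? yes] AND [Tier II Undertaking (§11.12)? no] → not satisfied.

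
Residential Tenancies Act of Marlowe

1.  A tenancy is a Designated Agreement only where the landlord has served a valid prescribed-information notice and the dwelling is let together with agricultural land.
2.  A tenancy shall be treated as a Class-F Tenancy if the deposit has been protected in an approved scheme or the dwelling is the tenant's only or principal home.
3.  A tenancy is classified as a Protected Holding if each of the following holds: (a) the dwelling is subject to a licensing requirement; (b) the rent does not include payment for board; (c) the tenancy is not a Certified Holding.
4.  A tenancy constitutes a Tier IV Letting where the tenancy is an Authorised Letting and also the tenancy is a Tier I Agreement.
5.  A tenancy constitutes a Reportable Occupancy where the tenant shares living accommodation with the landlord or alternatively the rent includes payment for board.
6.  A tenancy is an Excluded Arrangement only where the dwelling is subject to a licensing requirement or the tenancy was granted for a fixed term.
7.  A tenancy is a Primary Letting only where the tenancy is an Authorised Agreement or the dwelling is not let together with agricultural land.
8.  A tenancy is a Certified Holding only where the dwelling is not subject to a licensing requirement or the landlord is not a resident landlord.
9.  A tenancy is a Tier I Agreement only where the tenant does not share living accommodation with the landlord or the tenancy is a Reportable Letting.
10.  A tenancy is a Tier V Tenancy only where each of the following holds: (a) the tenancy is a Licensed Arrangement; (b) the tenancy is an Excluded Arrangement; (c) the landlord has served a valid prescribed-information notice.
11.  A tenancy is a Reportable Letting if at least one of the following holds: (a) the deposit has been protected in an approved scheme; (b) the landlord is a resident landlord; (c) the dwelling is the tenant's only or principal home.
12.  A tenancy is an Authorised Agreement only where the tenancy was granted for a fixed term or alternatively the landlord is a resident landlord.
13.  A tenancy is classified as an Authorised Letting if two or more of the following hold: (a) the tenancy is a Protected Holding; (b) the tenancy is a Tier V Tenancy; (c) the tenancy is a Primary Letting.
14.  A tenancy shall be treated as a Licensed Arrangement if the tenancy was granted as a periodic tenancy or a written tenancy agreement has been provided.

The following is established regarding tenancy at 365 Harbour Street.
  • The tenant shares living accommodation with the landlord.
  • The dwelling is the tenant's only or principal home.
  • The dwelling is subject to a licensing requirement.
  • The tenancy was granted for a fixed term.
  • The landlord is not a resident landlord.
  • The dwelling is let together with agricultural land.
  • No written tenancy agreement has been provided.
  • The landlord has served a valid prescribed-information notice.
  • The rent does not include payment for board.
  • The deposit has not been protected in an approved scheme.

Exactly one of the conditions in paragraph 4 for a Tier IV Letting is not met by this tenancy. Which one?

Authorised Letting

paragraph 8 — Certified Holding: [the dwelling is not subject to a licensing requirement? no] OR [the landlord is not a resident landlord? yes] → satisfied.
paragraph 3 — Protected Holding: [the dwelling is subject to a licensing requirement? yes] AND [the rent does not include payment for board? yes] AND [not a Certified Holding (paragraph 8)? no] → not satisfied.
paragraph 14 — Licensed Arrangement: [the tenancy was granted as a periodic tenancy? no] OR [a written tenancy agreement has been provided? no] → not satisfied.
paragraph 6 — Excluded Arrangement: [the dwelling is subject to a licensing requirement? yes] OR [the tenancy was granted for a fixed term? yes] → satisfied.
paragraph 10 — Tier V Tenancy: [Licensed Arrangement (paragraph 14)? no] AND [Excluded Arrangement (paragraph 6)? yes] AND [the landlord has served a valid prescribed-information notice? yes] → not satisfied.
paragraph 12 — Authorised Agreement: [the tenancy was granted for a fixed term? yes] OR [the landlord is a resident landlord? no] → satisfied.
paragraph 7 — Primary Letting: [Authorised Agreement (paragraph 12)? yes] OR [the dwelling is not let together with agricultural land? no] → satisfied.
paragraph 13 — Authorised Letting: Protected Holding (paragraph 3)? no; Tier V Tenancy (paragraph 10)? no; Primary Letting (paragraph 7)? yes — 1 of 3 hold (need ≥2) → not satisfied.
paragraph 11 — Reportable Letting: [the deposit has been protected in an approved scheme? no] OR [the landlord is a resident landlord? no] OR [the dwelling is the tenant's only or principal home? yes] → satisfied.
paragraph 9 — Tier I Agreement: [the tenant does not share living accommodation with the landlord? no] OR [Reportable Letting (paragraph 11)? yes] → satisfied.
paragraph 4 — Tier IV Letting: [Authorised Letting (paragraph 13)? no] AND [Tier I Agreement (paragraph 9)? yes] → not satisfied.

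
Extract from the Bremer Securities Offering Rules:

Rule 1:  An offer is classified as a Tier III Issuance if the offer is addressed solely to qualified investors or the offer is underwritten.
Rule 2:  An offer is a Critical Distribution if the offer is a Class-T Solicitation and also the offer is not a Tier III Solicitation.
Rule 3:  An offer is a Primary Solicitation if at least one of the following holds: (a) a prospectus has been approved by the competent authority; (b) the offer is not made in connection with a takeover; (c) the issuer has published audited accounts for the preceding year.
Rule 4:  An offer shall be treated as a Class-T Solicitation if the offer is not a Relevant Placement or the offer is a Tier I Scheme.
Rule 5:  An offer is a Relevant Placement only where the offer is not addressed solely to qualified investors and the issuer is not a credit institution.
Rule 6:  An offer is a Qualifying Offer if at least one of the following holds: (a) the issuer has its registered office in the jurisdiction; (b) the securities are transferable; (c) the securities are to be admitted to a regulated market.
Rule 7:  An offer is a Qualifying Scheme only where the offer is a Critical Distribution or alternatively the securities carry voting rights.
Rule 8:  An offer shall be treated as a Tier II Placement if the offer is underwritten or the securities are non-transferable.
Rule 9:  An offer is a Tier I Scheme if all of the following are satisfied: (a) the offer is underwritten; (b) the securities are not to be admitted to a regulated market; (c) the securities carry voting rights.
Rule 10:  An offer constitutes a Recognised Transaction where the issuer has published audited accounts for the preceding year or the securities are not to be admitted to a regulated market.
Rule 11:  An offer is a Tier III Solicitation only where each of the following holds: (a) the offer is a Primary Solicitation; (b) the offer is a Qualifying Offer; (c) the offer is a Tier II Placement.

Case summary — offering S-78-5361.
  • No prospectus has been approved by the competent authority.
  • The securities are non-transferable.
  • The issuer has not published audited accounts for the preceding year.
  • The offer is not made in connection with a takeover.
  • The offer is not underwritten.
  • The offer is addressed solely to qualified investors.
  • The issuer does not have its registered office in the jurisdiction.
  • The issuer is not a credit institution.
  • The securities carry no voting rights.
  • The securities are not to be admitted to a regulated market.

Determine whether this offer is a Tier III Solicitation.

rule 3 — Primary Solicitation: [a prospectus has been approved by the competent authority? no] OR [the offer is not made in connection with a takeover? yes] OR [the issuer has published audited accounts for the preceding year? no] → satisfied.
rule 6 — Qualifying Offer: [the issuer has its registered office in the jurisdiction? no] OR [the securities are transferable? no] OR [the securities are to be admitted to a regulated market? no] → not satisfied.
rule 8 — Tier II Placement: [the offer is underwritten? no] OR [the securities are non-transferable? yes] → satisfied.
rule 11 — Tier III Solicitation: [Primary Solicitation (rule 3)? yes] AND [Qualifying Offer (rule 6)? no] AND [Tier II Placement (rule 8)? yes] → not satisfied.

No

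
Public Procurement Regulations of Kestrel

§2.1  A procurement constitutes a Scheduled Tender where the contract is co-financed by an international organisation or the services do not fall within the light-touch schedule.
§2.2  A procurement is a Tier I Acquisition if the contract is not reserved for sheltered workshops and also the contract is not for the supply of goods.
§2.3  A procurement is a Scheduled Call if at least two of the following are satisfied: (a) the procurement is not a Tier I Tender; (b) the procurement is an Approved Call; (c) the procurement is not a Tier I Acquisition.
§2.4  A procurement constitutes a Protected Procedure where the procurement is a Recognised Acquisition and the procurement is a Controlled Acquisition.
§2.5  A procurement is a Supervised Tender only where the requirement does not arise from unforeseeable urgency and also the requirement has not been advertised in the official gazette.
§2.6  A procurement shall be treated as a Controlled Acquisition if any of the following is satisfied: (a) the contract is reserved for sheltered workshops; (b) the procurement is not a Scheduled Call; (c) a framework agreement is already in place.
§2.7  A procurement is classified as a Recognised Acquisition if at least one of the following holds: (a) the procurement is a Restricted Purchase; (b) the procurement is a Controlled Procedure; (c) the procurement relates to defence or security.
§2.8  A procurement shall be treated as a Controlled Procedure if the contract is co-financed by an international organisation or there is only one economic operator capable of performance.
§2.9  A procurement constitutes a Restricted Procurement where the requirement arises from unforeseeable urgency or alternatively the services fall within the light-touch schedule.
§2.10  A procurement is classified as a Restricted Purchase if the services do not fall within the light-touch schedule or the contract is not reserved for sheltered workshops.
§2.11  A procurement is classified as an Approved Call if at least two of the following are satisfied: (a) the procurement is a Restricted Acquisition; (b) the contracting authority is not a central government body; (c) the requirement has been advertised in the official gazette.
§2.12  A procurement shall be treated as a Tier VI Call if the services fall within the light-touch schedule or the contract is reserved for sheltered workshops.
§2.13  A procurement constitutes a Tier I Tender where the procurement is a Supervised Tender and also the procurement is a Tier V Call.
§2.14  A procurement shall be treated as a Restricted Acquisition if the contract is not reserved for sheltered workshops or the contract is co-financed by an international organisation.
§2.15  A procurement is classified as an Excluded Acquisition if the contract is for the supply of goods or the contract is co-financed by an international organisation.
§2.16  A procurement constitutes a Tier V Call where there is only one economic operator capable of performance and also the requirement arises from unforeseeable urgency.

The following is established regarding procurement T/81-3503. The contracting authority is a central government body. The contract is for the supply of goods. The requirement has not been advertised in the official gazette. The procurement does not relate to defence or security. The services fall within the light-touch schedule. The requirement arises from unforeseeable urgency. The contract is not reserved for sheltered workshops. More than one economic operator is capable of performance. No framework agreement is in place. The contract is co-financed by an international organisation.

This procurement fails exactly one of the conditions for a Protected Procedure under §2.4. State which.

§2.10 — Restricted Purchase: [the services do not fall within the light-touch schedule? no] OR [the contract is not reserved for sheltered workshops? yes] → satisfied.
§2.8 — Controlled Procedure: [the contract is co-financed by an international organisation? yes] OR [there is only one economic operator capable of performance? no] → satisfied.
§2.7 — Recognised Acquisition: [Restricted Purchase (§2.10)? yes] OR [Controlled Procedure (§2.8)? yes] OR [the procurement relates to defence or security? no] → satisfied.
§2.5 — Supervised Tender: [the requirement does not arise from unforeseeable urgency? no] AND [the requirement has not been advertised in the official gazette? yes] → not satisfied.
§2.16 — Tier V Call: [there is only one economic operator capable of performance? no] AND [the requirement arises from unforeseeable urgency? yes] → not satisfied.
§2.13 — Tier I Tender: [Supervised Tender (§2.5)? no] AND [Tier V Call (§2.16)? no] → not satisfied.
§2.14 — Restricted Acquisition: [the contract is not reserved for sheltered workshops? yes] OR [the contract is co-financed by an international organisation? yes] → satisfied.
§2.11 — Approved Call: Restricted Acquisition (§2.14)? yes; the contracting authority is not a central government body? no; the requirement has been advertised in the official gazette? no — 1 of 3 hold (need ≥2) → not satisfied.
§2.2 — Tier I Acquisition: [the contract is not reserved for sheltered workshops? yes] AND [the contract is not for the supply of goods? no] → not satisfied.
§2.3 — Scheduled Call: not a Tier I Tender (§2.13)? yes; Approved Call (§2.11)? no; not a Tier I Acquisition (§2.2)? yes — 2 of 3 hold (need ≥2) → satisfied.
§2.6 — Controlled Acquisition: [the contract is reserved for sheltered workshops? no] OR [not a Scheduled Call (§2.3)? no] OR [a framework agreement is already in place? no] → not satisfied.
§2.4 — Protected Procedure: [Recognised Acquisition (§2.7)? yes] AND [Controlled Acquisition (§2.6)? no] → not satisfied.

Controlled Acquisition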